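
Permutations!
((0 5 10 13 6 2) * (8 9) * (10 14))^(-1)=(0 2 6 13 10 14 5)(8 9)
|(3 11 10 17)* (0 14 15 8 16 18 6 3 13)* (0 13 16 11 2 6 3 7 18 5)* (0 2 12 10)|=10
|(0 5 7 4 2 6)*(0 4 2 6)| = 4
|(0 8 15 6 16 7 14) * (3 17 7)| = |(0 8 15 6 16 3 17 7 14)| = 9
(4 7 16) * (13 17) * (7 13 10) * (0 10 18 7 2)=(0 10 2)(4 13 17 18 7 16)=[10, 1, 0, 3, 13, 5, 6, 16, 8, 9, 2, 11, 12, 17, 14, 15, 4, 18, 7]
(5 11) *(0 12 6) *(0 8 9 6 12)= [0, 1, 2, 3, 4, 11, 8, 7, 9, 6, 10, 5, 12]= (12)(5 11)(6 8 9)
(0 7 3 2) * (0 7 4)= (0 4)(2 7 3)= [4, 1, 7, 2, 0, 5, 6, 3]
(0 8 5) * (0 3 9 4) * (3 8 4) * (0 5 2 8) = [4, 1, 8, 9, 5, 0, 6, 7, 2, 3] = (0 4 5)(2 8)(3 9)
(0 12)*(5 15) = [12, 1, 2, 3, 4, 15, 6, 7, 8, 9, 10, 11, 0, 13, 14, 5] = (0 12)(5 15)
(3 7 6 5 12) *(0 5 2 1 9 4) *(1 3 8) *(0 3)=(0 5 12 8 1 9 4 3 7 6 2)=[5, 9, 0, 7, 3, 12, 2, 6, 1, 4, 10, 11, 8]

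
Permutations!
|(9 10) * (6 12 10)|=4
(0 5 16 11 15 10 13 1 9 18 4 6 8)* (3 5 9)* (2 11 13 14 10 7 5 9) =(0 2 11 15 7 5 16 13 1 3 9 18 4 6 8)(10 14) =[2, 3, 11, 9, 6, 16, 8, 5, 0, 18, 14, 15, 12, 1, 10, 7, 13, 17, 4]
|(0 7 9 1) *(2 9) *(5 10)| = |(0 7 2 9 1)(5 10)| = 10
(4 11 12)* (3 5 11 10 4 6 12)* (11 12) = [0, 1, 2, 5, 10, 12, 11, 7, 8, 9, 4, 3, 6] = (3 5 12 6 11)(4 10)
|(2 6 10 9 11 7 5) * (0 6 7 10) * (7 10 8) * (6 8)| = 9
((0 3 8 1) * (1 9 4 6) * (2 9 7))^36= ((0 3 8 7 2 9 4 6 1))^36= (9)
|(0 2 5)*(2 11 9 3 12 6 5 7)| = 14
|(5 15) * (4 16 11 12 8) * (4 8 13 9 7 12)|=12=|(4 16 11)(5 15)(7 12 13 9)|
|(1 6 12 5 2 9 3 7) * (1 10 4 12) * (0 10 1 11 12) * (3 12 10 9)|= |(0 9 12 5 2 3 7 1 6 11 10 4)|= 12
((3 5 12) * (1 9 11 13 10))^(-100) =(13)(3 12 5) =((1 9 11 13 10)(3 5 12))^(-100)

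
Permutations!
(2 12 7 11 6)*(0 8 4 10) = (0 8 4 10)(2 12 7 11 6) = [8, 1, 12, 3, 10, 5, 2, 11, 4, 9, 0, 6, 7]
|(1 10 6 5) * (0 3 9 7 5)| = 8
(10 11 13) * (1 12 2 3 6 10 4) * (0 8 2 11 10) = (0 8 2 3 6)(1 12 11 13 4) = [8, 12, 3, 6, 1, 5, 0, 7, 2, 9, 10, 13, 11, 4]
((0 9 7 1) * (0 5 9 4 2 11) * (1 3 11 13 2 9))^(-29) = (0 4 9 7 3 11)(1 5)(2 13) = ((0 4 9 7 3 11)(1 5)(2 13))^(-29)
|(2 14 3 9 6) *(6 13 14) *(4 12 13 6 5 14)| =6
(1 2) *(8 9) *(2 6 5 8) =(1 6 5 8 9 2) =[0, 6, 1, 3, 4, 8, 5, 7, 9, 2]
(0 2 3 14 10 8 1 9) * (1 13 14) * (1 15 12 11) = (0 2 3 15 12 11 1 9)(8 13 14 10) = [2, 9, 3, 15, 4, 5, 6, 7, 13, 0, 8, 1, 11, 14, 10, 12]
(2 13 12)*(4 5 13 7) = (2 7 4 5 13 12) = [0, 1, 7, 3, 5, 13, 6, 4, 8, 9, 10, 11, 2, 12]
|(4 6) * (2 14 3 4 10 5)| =|(2 14 3 4 6 10 5)| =7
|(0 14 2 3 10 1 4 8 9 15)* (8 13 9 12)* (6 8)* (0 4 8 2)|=28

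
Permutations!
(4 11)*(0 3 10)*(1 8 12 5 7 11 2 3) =(0 1 8 12 5 7 11 4 2 3 10) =[1, 8, 3, 10, 2, 7, 6, 11, 12, 9, 0, 4, 5]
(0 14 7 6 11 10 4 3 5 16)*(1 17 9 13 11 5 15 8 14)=(0 1 17 9 13 11 10 4 3 15 8 14 7 6 5 16)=[1, 17, 2, 15, 3, 16, 5, 6, 14, 13, 4, 10, 12, 11, 7, 8, 0, 9]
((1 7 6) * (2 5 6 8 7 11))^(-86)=(1 6 5 2 11)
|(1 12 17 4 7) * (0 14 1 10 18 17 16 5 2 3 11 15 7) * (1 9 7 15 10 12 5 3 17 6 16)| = 30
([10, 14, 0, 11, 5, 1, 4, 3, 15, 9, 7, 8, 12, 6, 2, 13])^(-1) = [2, 5, 14, 7, 6, 4, 13, 10, 11, 9, 0, 3, 12, 15, 1, 8]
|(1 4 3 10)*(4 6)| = 5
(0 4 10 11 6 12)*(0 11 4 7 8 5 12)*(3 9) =(0 7 8 5 12 11 6)(3 9)(4 10) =[7, 1, 2, 9, 10, 12, 0, 8, 5, 3, 4, 6, 11]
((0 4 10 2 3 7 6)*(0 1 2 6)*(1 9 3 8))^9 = (0 10 9 7 4 6 3)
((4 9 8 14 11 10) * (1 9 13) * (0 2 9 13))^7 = ((0 2 9 8 14 11 10 4)(1 13))^7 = (0 4 10 11 14 8 9 2)(1 13)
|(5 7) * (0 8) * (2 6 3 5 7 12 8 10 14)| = 9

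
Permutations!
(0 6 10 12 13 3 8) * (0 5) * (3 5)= (0 6 10 12 13 5)(3 8)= [6, 1, 2, 8, 4, 0, 10, 7, 3, 9, 12, 11, 13, 5]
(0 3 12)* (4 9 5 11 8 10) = (0 3 12)(4 9 5 11 8 10) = [3, 1, 2, 12, 9, 11, 6, 7, 10, 5, 4, 8, 0]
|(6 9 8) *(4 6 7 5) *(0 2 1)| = 6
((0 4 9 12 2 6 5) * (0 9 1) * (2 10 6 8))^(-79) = ((0 4 1)(2 8)(5 9 12 10 6))^(-79) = (0 1 4)(2 8)(5 9 12 10 6)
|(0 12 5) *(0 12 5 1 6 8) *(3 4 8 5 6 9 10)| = |(0 6 5 12 1 9 10 3 4 8)| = 10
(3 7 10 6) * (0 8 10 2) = [8, 1, 0, 7, 4, 5, 3, 2, 10, 9, 6] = (0 8 10 6 3 7 2)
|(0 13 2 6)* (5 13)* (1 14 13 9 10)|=9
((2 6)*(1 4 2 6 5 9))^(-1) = ((1 4 2 5 9))^(-1) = (1 9 5 2 4)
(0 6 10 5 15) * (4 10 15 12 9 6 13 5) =(0 13 5 12 9 6 15)(4 10) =[13, 1, 2, 3, 10, 12, 15, 7, 8, 6, 4, 11, 9, 5, 14, 0]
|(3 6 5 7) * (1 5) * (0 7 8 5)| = |(0 7 3 6 1)(5 8)| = 10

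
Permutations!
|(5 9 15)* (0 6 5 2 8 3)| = 8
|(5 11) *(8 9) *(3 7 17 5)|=10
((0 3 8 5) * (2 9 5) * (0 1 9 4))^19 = ((0 3 8 2 4)(1 9 5))^19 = (0 4 2 8 3)(1 9 5)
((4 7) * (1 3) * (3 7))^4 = ((1 7 4 3))^4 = (7)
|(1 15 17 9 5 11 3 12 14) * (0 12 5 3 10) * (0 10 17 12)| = 20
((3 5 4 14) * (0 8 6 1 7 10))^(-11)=((0 8 6 1 7 10)(3 5 4 14))^(-11)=(0 8 6 1 7 10)(3 5 4 14)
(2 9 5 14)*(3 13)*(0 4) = (0 4)(2 9 5 14)(3 13) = [4, 1, 9, 13, 0, 14, 6, 7, 8, 5, 10, 11, 12, 3, 2]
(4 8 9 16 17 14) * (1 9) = [0, 9, 2, 3, 8, 5, 6, 7, 1, 16, 10, 11, 12, 13, 4, 15, 17, 14] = (1 9 16 17 14 4 8)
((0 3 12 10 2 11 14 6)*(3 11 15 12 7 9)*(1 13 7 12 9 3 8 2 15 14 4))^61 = ((0 11 4 1 13 7 3 12 10 15 9 8 2 14 6))^61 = (0 11 4 1 13 7 3 12 10 15 9 8 2 14 6)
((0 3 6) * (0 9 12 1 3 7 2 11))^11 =(0 11 2 7)(1 3 6 9 12)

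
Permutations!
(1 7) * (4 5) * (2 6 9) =(1 7)(2 6 9)(4 5) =[0, 7, 6, 3, 5, 4, 9, 1, 8, 2]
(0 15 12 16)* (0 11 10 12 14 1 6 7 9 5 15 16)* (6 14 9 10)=(0 16 11 6 7 10 12)(1 14)(5 15 9)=[16, 14, 2, 3, 4, 15, 7, 10, 8, 5, 12, 6, 0, 13, 1, 9, 11]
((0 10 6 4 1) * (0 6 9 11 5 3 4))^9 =((0 10 9 11 5 3 4 1 6))^9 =(11)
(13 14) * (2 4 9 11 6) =(2 4 9 11 6)(13 14) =[0, 1, 4, 3, 9, 5, 2, 7, 8, 11, 10, 6, 12, 14, 13]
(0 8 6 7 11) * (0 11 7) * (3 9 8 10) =(11)(0 10 3 9 8 6) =[10, 1, 2, 9, 4, 5, 0, 7, 6, 8, 3, 11]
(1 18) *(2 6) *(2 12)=[0, 18, 6, 3, 4, 5, 12, 7, 8, 9, 10, 11, 2, 13, 14, 15, 16, 17, 1]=(1 18)(2 6 12)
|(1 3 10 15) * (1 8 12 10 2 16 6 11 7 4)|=8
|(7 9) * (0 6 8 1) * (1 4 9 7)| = |(0 6 8 4 9 1)| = 6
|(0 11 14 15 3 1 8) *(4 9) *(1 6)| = |(0 11 14 15 3 6 1 8)(4 9)| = 8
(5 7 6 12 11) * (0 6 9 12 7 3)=(0 6 7 9 12 11 5 3)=[6, 1, 2, 0, 4, 3, 7, 9, 8, 12, 10, 5, 11]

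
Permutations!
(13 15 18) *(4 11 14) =(4 11 14)(13 15 18) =[0, 1, 2, 3, 11, 5, 6, 7, 8, 9, 10, 14, 12, 15, 4, 18, 16, 17, 13]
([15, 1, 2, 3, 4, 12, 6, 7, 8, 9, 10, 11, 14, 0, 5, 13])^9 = [0, 1, 2, 3, 4, 5, 6, 7, 8, 9, 10, 11, 12, 13, 14, 15]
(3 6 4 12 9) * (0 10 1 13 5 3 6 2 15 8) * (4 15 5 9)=(0 10 1 13 9 6 15 8)(2 5 3)(4 12)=[10, 13, 5, 2, 12, 3, 15, 7, 0, 6, 1, 11, 4, 9, 14, 8]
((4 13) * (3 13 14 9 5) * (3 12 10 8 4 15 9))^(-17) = (3 9 10 14 15 12 4 13 5 8)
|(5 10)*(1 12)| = 2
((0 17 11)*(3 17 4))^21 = (0 4 3 17 11) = ((0 4 3 17 11))^21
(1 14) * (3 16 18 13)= [0, 14, 2, 16, 4, 5, 6, 7, 8, 9, 10, 11, 12, 3, 1, 15, 18, 17, 13]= (1 14)(3 16 18 13)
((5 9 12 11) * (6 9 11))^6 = (12)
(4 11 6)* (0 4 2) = [4, 1, 0, 3, 11, 5, 2, 7, 8, 9, 10, 6] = (0 4 11 6 2)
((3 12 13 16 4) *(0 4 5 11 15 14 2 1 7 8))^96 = ((0 4 3 12 13 16 5 11 15 14 2 1 7 8))^96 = (0 7 2 15 5 13 3)(1 14 11 16 12 4 8)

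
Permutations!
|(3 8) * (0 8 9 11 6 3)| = 4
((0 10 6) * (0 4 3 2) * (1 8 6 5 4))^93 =(0 4)(2 5)(3 10)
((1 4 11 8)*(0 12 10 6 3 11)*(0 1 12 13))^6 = (13)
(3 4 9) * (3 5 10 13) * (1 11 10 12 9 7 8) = (1 11 10 13 3 4 7 8)(5 12 9) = [0, 11, 2, 4, 7, 12, 6, 8, 1, 5, 13, 10, 9, 3]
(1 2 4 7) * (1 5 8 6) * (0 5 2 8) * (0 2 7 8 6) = [5, 6, 4, 3, 8, 2, 1, 7, 0] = (0 5 2 4 8)(1 6)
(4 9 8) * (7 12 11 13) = (4 9 8)(7 12 11 13) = [0, 1, 2, 3, 9, 5, 6, 12, 4, 8, 10, 13, 11, 7]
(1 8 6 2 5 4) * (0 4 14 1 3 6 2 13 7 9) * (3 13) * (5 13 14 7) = [4, 8, 13, 6, 14, 7, 3, 9, 2, 0, 10, 11, 12, 5, 1] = (0 4 14 1 8 2 13 5 7 9)(3 6)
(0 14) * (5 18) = (0 14)(5 18) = [14, 1, 2, 3, 4, 18, 6, 7, 8, 9, 10, 11, 12, 13, 0, 15, 16, 17, 5]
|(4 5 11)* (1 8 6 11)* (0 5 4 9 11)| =|(0 5 1 8 6)(9 11)| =10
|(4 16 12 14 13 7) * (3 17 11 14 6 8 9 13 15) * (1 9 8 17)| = 13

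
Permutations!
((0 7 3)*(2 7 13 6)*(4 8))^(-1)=((0 13 6 2 7 3)(4 8))^(-1)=(0 3 7 2 6 13)(4 8)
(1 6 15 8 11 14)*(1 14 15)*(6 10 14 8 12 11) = (1 10 14 8 6)(11 15 12) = [0, 10, 2, 3, 4, 5, 1, 7, 6, 9, 14, 15, 11, 13, 8, 12]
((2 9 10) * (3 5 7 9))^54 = ((2 3 5 7 9 10))^54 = (10)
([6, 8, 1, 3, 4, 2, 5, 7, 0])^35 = [8, 2, 5, 3, 4, 6, 0, 7, 1]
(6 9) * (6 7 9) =(7 9) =[0, 1, 2, 3, 4, 5, 6, 9, 8, 7]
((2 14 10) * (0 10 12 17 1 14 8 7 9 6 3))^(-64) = ((0 10 2 8 7 9 6 3)(1 14 12 17))^(-64) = (17)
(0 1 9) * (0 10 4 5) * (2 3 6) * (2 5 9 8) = (0 1 8 2 3 6 5)(4 9 10) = [1, 8, 3, 6, 9, 0, 5, 7, 2, 10, 4]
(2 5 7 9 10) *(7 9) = (2 5 9 10) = [0, 1, 5, 3, 4, 9, 6, 7, 8, 10, 2]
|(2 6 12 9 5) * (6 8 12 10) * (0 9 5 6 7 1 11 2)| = 11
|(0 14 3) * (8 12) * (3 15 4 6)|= |(0 14 15 4 6 3)(8 12)|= 6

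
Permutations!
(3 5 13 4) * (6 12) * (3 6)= (3 5 13 4 6 12)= [0, 1, 2, 5, 6, 13, 12, 7, 8, 9, 10, 11, 3, 4]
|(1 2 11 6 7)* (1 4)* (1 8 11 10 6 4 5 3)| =|(1 2 10 6 7 5 3)(4 8 11)| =21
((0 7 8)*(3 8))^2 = ((0 7 3 8))^2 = (0 3)(7 8)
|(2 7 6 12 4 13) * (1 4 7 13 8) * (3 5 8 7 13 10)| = 11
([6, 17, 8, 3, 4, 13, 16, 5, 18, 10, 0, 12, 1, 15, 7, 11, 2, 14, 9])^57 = [6, 7, 8, 3, 4, 11, 16, 15, 18, 10, 0, 17, 14, 12, 13, 1, 2, 5, 9]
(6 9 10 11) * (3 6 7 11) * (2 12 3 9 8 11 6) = (2 12 3)(6 8 11 7)(9 10) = [0, 1, 12, 2, 4, 5, 8, 6, 11, 10, 9, 7, 3]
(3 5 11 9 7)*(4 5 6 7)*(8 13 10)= [0, 1, 2, 6, 5, 11, 7, 3, 13, 4, 8, 9, 12, 10]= (3 6 7)(4 5 11 9)(8 13 10)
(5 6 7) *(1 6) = (1 6 7 5) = [0, 6, 2, 3, 4, 1, 7, 5]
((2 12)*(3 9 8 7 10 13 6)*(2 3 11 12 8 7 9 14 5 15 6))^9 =((2 8 9 7 10 13)(3 14 5 15 6 11 12))^9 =(2 7)(3 5 6 12 14 15 11)(8 10)(9 13)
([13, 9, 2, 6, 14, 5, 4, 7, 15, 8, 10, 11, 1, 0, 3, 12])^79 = (0 13)(1 12 15 8 9)(3 14 4 6)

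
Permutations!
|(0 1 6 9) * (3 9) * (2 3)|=6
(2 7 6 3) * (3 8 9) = (2 7 6 8 9 3) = [0, 1, 7, 2, 4, 5, 8, 6, 9, 3]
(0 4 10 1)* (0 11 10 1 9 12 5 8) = [4, 11, 2, 3, 1, 8, 6, 7, 0, 12, 9, 10, 5] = (0 4 1 11 10 9 12 5 8)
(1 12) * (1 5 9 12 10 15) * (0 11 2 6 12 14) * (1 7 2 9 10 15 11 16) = [16, 15, 6, 3, 4, 10, 12, 2, 8, 14, 11, 9, 5, 13, 0, 7, 1] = (0 16 1 15 7 2 6 12 5 10 11 9 14)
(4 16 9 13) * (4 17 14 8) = (4 16 9 13 17 14 8) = [0, 1, 2, 3, 16, 5, 6, 7, 4, 13, 10, 11, 12, 17, 8, 15, 9, 14]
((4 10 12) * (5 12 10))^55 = (4 5 12) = ((4 5 12))^55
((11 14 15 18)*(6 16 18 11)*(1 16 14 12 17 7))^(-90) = (18)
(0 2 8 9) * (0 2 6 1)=(0 6 1)(2 8 9)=[6, 0, 8, 3, 4, 5, 1, 7, 9, 2]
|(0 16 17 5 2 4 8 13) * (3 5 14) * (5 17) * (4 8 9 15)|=6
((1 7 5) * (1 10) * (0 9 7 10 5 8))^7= (0 8 7 9)(1 10)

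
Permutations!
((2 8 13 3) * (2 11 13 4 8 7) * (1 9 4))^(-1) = ((1 9 4 8)(2 7)(3 11 13))^(-1) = (1 8 4 9)(2 7)(3 13 11)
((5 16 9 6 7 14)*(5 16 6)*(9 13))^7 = (16)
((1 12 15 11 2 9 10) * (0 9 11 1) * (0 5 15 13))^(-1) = ((0 9 10 5 15 1 12 13)(2 11))^(-1) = (0 13 12 1 15 5 10 9)(2 11)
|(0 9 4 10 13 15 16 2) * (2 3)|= 9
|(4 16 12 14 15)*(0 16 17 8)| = 8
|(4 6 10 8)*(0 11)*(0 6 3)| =|(0 11 6 10 8 4 3)| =7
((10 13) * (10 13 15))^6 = ((10 15))^6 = (15)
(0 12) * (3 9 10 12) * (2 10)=(0 3 9 2 10 12)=[3, 1, 10, 9, 4, 5, 6, 7, 8, 2, 12, 11, 0]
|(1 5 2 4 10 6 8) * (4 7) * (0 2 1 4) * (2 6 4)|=|(0 6 8 2 7)(1 5)(4 10)|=10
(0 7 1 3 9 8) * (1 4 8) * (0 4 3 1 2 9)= (0 7 3)(2 9)(4 8)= [7, 1, 9, 0, 8, 5, 6, 3, 4, 2]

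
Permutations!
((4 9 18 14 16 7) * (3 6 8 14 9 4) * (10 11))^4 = (18)(3 16 8)(6 7 14)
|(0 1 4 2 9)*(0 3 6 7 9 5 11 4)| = 4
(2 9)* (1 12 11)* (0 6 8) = (0 6 8)(1 12 11)(2 9) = [6, 12, 9, 3, 4, 5, 8, 7, 0, 2, 10, 1, 11]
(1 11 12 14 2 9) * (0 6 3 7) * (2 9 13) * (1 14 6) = [1, 11, 13, 7, 4, 5, 3, 0, 8, 14, 10, 12, 6, 2, 9] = (0 1 11 12 6 3 7)(2 13)(9 14)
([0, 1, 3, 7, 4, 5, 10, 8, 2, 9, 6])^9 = (2 3 7 8)(6 10)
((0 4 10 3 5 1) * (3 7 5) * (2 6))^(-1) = ((0 4 10 7 5 1)(2 6))^(-1) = (0 1 5 7 10 4)(2 6)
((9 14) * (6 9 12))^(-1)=(6 12 14 9)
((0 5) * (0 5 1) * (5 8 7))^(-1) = ((0 1)(5 8 7))^(-1) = (0 1)(5 7 8)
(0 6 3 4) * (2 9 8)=(0 6 3 4)(2 9 8)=[6, 1, 9, 4, 0, 5, 3, 7, 2, 8]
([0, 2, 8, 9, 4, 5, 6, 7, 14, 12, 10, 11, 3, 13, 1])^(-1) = (1 14 8 2)(3 12 9)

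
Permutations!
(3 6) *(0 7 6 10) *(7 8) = (0 8 7 6 3 10) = [8, 1, 2, 10, 4, 5, 3, 6, 7, 9, 0]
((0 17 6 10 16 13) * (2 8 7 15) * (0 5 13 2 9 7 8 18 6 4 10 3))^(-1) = ((0 17 4 10 16 2 18 6 3)(5 13)(7 15 9))^(-1) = (0 3 6 18 2 16 10 4 17)(5 13)(7 9 15)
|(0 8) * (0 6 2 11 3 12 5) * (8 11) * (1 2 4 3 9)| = 11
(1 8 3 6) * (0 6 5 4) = (0 6 1 8 3 5 4) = [6, 8, 2, 5, 0, 4, 1, 7, 3]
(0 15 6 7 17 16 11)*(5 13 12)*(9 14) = (0 15 6 7 17 16 11)(5 13 12)(9 14) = [15, 1, 2, 3, 4, 13, 7, 17, 8, 14, 10, 0, 5, 12, 9, 6, 11, 16]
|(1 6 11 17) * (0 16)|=|(0 16)(1 6 11 17)|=4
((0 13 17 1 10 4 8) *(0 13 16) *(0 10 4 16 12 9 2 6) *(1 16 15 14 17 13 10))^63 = (0 2 12 6 9)(1 16 17 14 15 10 8 4)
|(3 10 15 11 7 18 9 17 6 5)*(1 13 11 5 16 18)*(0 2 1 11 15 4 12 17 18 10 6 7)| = |(0 2 1 13 15 5 3 6 16 10 4 12 17 7 11)(9 18)| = 30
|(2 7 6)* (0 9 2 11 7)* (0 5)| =12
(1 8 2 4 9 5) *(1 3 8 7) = (1 7)(2 4 9 5 3 8) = [0, 7, 4, 8, 9, 3, 6, 1, 2, 5]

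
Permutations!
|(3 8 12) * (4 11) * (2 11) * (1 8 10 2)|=|(1 8 12 3 10 2 11 4)|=8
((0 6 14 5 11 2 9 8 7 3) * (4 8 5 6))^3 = ((0 4 8 7 3)(2 9 5 11)(6 14))^3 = (0 7 4 3 8)(2 11 5 9)(6 14)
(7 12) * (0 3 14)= [3, 1, 2, 14, 4, 5, 6, 12, 8, 9, 10, 11, 7, 13, 0]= (0 3 14)(7 12)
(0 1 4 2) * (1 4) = (0 4 2) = [4, 1, 0, 3, 2]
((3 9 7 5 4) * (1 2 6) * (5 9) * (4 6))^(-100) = (9)(1 4 5)(2 3 6)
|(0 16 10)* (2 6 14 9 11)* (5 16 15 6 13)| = 11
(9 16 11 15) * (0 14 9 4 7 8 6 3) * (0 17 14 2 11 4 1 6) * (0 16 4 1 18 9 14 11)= (0 2)(1 6 3 17 11 15 18 9 4 7 8 16)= [2, 6, 0, 17, 7, 5, 3, 8, 16, 4, 10, 15, 12, 13, 14, 18, 1, 11, 9]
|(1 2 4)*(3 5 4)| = 5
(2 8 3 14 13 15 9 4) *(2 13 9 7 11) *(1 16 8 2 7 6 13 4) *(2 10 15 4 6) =(1 16 8 3 14 9)(2 10 15)(4 6 13)(7 11) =[0, 16, 10, 14, 6, 5, 13, 11, 3, 1, 15, 7, 12, 4, 9, 2, 8]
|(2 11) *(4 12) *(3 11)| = |(2 3 11)(4 12)| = 6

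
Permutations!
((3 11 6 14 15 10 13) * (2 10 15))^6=((15)(2 10 13 3 11 6 14))^6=(15)(2 14 6 11 3 13 10)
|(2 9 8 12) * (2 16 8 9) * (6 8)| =|(6 8 12 16)| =4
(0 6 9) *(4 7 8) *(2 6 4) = (0 4 7 8 2 6 9) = [4, 1, 6, 3, 7, 5, 9, 8, 2, 0]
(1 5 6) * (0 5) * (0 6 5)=(1 6)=[0, 6, 2, 3, 4, 5, 1]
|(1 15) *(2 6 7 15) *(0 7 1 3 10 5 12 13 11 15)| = 42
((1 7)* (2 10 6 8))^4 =(10)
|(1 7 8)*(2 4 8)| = |(1 7 2 4 8)| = 5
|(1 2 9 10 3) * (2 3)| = 6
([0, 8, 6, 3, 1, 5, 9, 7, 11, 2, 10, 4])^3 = [0, 4, 2, 3, 11, 5, 6, 7, 1, 9, 10, 8]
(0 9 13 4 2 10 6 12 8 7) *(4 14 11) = [9, 1, 10, 3, 2, 5, 12, 0, 7, 13, 6, 4, 8, 14, 11] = (0 9 13 14 11 4 2 10 6 12 8 7)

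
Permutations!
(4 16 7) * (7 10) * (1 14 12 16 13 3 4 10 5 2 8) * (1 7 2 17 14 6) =(1 6)(2 8 7 10)(3 4 13)(5 17 14 12 16) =[0, 6, 8, 4, 13, 17, 1, 10, 7, 9, 2, 11, 16, 3, 12, 15, 5, 14]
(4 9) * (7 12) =(4 9)(7 12) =[0, 1, 2, 3, 9, 5, 6, 12, 8, 4, 10, 11, 7]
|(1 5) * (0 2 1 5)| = 3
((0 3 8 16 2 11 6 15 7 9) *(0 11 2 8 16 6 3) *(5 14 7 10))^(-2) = (3 9 14 10 6 16 11 7 5 15 8)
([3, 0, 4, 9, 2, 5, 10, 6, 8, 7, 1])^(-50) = [1, 10, 2, 0, 4, 5, 7, 9, 8, 3, 6]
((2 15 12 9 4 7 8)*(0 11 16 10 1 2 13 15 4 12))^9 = (0 13 7 2 10 11 15 8 4 1 16)(9 12)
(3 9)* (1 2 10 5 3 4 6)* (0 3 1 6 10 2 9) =(0 3)(1 9 4 10 5) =[3, 9, 2, 0, 10, 1, 6, 7, 8, 4, 5]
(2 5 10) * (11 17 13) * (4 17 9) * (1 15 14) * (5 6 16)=[0, 15, 6, 3, 17, 10, 16, 7, 8, 4, 2, 9, 12, 11, 1, 14, 5, 13]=(1 15 14)(2 6 16 5 10)(4 17 13 11 9)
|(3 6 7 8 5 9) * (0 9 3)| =|(0 9)(3 6 7 8 5)| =10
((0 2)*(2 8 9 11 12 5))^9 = (0 9 12 2 8 11 5)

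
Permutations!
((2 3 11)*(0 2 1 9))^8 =((0 2 3 11 1 9))^8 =(0 3 1)(2 11 9)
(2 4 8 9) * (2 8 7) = (2 4 7)(8 9) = [0, 1, 4, 3, 7, 5, 6, 2, 9, 8]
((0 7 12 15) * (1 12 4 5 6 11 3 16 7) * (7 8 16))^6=(16)(0 12)(1 15)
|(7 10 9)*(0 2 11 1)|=|(0 2 11 1)(7 10 9)|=12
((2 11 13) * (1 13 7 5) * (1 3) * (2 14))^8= ((1 13 14 2 11 7 5 3))^8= (14)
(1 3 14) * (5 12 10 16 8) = [0, 3, 2, 14, 4, 12, 6, 7, 5, 9, 16, 11, 10, 13, 1, 15, 8] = (1 3 14)(5 12 10 16 8)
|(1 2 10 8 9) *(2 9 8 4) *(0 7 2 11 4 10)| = |(0 7 2)(1 9)(4 11)| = 6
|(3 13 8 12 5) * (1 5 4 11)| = 8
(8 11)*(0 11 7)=(0 11 8 7)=[11, 1, 2, 3, 4, 5, 6, 0, 7, 9, 10, 8]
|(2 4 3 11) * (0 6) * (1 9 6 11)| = |(0 11 2 4 3 1 9 6)| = 8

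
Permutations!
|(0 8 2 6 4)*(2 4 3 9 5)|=|(0 8 4)(2 6 3 9 5)|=15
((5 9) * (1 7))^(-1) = ((1 7)(5 9))^(-1) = (1 7)(5 9)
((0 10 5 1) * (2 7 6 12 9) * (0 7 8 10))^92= (1 6 9 8 5 7 12 2 10)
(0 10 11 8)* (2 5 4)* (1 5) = (0 10 11 8)(1 5 4 2) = [10, 5, 1, 3, 2, 4, 6, 7, 0, 9, 11, 8]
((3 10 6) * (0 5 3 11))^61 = (0 5 3 10 6 11)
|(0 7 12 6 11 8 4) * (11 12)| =|(0 7 11 8 4)(6 12)| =10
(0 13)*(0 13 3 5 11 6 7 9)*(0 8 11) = [3, 1, 2, 5, 4, 0, 7, 9, 11, 8, 10, 6, 12, 13] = (13)(0 3 5)(6 7 9 8 11)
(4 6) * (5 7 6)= (4 5 7 6)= [0, 1, 2, 3, 5, 7, 4, 6]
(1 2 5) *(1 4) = (1 2 5 4) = [0, 2, 5, 3, 1, 4]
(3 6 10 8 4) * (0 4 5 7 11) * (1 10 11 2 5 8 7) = (0 4 3 6 11)(1 10 7 2 5) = [4, 10, 5, 6, 3, 1, 11, 2, 8, 9, 7, 0]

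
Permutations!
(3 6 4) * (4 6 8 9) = (3 8 9 4) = [0, 1, 2, 8, 3, 5, 6, 7, 9, 4]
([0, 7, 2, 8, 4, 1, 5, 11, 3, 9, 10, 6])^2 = (1 11 5 7 6)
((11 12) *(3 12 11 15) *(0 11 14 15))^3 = (0 15)(3 11)(12 14)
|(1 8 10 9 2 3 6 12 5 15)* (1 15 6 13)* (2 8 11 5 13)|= |(15)(1 11 5 6 12 13)(2 3)(8 10 9)|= 6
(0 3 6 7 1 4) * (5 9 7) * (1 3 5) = (0 5 9 7 3 6 1 4) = [5, 4, 2, 6, 0, 9, 1, 3, 8, 7]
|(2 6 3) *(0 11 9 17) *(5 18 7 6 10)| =28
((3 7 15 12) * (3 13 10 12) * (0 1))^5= (0 1)(3 15 7)(10 13 12)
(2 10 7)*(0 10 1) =(0 10 7 2 1) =[10, 0, 1, 3, 4, 5, 6, 2, 8, 9, 7]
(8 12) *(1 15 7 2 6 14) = [0, 15, 6, 3, 4, 5, 14, 2, 12, 9, 10, 11, 8, 13, 1, 7] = (1 15 7 2 6 14)(8 12)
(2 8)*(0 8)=(0 8 2)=[8, 1, 0, 3, 4, 5, 6, 7, 2]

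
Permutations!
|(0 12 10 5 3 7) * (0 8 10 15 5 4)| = 9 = |(0 12 15 5 3 7 8 10 4)|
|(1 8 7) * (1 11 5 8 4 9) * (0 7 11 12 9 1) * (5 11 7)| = 6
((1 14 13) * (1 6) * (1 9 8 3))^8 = (1 14 13 6 9 8 3)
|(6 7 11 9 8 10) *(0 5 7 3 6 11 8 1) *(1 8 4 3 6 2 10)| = 11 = |(0 5 7 4 3 2 10 11 9 8 1)|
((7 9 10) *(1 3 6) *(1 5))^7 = ((1 3 6 5)(7 9 10))^7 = (1 5 6 3)(7 9 10)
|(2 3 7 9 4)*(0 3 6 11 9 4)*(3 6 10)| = 20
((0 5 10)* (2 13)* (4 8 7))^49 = ((0 5 10)(2 13)(4 8 7))^49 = (0 5 10)(2 13)(4 8 7)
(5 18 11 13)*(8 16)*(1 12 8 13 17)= (1 12 8 16 13 5 18 11 17)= [0, 12, 2, 3, 4, 18, 6, 7, 16, 9, 10, 17, 8, 5, 14, 15, 13, 1, 11]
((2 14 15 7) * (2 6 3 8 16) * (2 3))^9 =(16)(2 6 7 15 14)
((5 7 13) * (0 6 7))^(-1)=(0 5 13 7 6)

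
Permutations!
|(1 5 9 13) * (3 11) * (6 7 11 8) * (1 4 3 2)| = 11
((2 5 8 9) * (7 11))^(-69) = (2 9 8 5)(7 11)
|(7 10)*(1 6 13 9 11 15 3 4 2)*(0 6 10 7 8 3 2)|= |(0 6 13 9 11 15 2 1 10 8 3 4)|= 12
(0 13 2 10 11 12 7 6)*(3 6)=(0 13 2 10 11 12 7 3 6)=[13, 1, 10, 6, 4, 5, 0, 3, 8, 9, 11, 12, 7, 2]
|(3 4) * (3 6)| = |(3 4 6)| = 3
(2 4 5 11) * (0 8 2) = (0 8 2 4 5 11) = [8, 1, 4, 3, 5, 11, 6, 7, 2, 9, 10, 0]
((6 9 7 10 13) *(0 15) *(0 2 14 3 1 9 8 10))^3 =((0 15 2 14 3 1 9 7)(6 8 10 13))^3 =(0 14 9 15 3 7 2 1)(6 13 10 8)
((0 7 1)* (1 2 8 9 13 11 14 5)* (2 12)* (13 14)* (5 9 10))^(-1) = (0 1 5 10 8 2 12 7)(9 14)(11 13)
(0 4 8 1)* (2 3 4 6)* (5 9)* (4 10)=[6, 0, 3, 10, 8, 9, 2, 7, 1, 5, 4]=(0 6 2 3 10 4 8 1)(5 9)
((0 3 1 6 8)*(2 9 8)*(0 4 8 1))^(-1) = ((0 3)(1 6 2 9)(4 8))^(-1) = (0 3)(1 9 2 6)(4 8)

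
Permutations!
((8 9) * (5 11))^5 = ((5 11)(8 9))^5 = (5 11)(8 9)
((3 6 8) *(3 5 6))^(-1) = ((5 6 8))^(-1) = (5 8 6)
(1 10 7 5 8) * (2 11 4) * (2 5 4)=(1 10 7 4 5 8)(2 11)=[0, 10, 11, 3, 5, 8, 6, 4, 1, 9, 7, 2]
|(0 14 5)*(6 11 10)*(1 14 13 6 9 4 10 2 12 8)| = 30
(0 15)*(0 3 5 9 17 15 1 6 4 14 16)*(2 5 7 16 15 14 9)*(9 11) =(0 1 6 4 11 9 17 14 15 3 7 16)(2 5) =[1, 6, 5, 7, 11, 2, 4, 16, 8, 17, 10, 9, 12, 13, 15, 3, 0, 14]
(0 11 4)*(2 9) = (0 11 4)(2 9) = [11, 1, 9, 3, 0, 5, 6, 7, 8, 2, 10, 4]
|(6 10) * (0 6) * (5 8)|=6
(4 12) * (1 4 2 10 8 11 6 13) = (1 4 12 2 10 8 11 6 13) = [0, 4, 10, 3, 12, 5, 13, 7, 11, 9, 8, 6, 2, 1]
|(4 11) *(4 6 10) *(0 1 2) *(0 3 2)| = 4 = |(0 1)(2 3)(4 11 6 10)|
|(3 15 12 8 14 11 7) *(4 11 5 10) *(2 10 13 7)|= 8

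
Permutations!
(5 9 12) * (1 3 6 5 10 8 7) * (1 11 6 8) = (1 3 8 7 11 6 5 9 12 10) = [0, 3, 2, 8, 4, 9, 5, 11, 7, 12, 1, 6, 10]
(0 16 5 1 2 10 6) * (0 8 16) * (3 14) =(1 2 10 6 8 16 5)(3 14) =[0, 2, 10, 14, 4, 1, 8, 7, 16, 9, 6, 11, 12, 13, 3, 15, 5]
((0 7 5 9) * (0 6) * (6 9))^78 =(9)(0 5)(6 7)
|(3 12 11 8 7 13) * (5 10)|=6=|(3 12 11 8 7 13)(5 10)|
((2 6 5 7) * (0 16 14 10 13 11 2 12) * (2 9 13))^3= (0 10 5)(2 7 16)(6 12 14)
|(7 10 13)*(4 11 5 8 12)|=15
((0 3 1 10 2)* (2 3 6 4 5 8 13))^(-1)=(0 2 13 8 5 4 6)(1 3 10)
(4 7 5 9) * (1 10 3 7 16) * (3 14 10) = (1 3 7 5 9 4 16)(10 14) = [0, 3, 2, 7, 16, 9, 6, 5, 8, 4, 14, 11, 12, 13, 10, 15, 1]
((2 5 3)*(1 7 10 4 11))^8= (1 4 7 11 10)(2 3 5)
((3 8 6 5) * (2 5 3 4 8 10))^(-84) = (10)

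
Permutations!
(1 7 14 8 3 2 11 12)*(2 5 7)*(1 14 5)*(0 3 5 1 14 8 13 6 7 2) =(0 3 14 13 6 7 1)(2 11 12 8 5) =[3, 0, 11, 14, 4, 2, 7, 1, 5, 9, 10, 12, 8, 6, 13]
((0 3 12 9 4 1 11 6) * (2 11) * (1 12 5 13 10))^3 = ((0 3 5 13 10 1 2 11 6)(4 12 9))^3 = (0 13 2)(1 6 5)(3 10 11)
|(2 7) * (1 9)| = 2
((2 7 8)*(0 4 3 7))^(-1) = (0 2 8 7 3 4)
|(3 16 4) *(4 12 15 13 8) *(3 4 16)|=|(8 16 12 15 13)|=5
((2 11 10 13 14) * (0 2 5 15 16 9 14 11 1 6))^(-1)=(0 6 1 2)(5 14 9 16 15)(10 11 13)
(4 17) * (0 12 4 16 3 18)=[12, 1, 2, 18, 17, 5, 6, 7, 8, 9, 10, 11, 4, 13, 14, 15, 3, 16, 0]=(0 12 4 17 16 3 18)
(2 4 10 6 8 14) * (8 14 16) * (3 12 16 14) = [0, 1, 4, 12, 10, 5, 3, 7, 14, 9, 6, 11, 16, 13, 2, 15, 8] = (2 4 10 6 3 12 16 8 14)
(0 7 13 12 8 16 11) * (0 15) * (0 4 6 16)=(0 7 13 12 8)(4 6 16 11 15)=[7, 1, 2, 3, 6, 5, 16, 13, 0, 9, 10, 15, 8, 12, 14, 4, 11]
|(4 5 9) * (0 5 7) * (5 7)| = 6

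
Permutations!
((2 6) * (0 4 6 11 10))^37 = (0 4 6 2 11 10)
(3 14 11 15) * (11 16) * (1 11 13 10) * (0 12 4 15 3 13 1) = (0 12 4 15 13 10)(1 11 3 14 16) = [12, 11, 2, 14, 15, 5, 6, 7, 8, 9, 0, 3, 4, 10, 16, 13, 1]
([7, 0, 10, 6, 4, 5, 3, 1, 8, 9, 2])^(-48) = (10)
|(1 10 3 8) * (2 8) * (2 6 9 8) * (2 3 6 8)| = 7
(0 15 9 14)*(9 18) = (0 15 18 9 14) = [15, 1, 2, 3, 4, 5, 6, 7, 8, 14, 10, 11, 12, 13, 0, 18, 16, 17, 9]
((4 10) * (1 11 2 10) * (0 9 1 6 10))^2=(0 1 2 9 11)(4 10 6)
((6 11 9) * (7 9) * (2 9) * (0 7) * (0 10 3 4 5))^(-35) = (0 11)(2 3)(4 9)(5 6)(7 10) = ((0 7 2 9 6 11 10 3 4 5))^(-35)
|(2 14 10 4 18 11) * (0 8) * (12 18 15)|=8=|(0 8)(2 14 10 4 15 12 18 11)|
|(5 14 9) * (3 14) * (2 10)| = 4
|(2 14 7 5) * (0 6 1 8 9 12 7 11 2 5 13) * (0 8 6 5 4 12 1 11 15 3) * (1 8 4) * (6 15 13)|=40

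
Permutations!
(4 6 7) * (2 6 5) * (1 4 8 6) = (1 4 5 2)(6 7 8) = [0, 4, 1, 3, 5, 2, 7, 8, 6]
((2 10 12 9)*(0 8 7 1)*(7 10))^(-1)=(0 1 7 2 9 12 10 8)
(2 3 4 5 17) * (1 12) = (1 12)(2 3 4 5 17) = [0, 12, 3, 4, 5, 17, 6, 7, 8, 9, 10, 11, 1, 13, 14, 15, 16, 2]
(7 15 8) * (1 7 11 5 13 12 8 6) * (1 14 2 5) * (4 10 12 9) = (1 7 15 6 14 2 5 13 9 4 10 12 8 11) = [0, 7, 5, 3, 10, 13, 14, 15, 11, 4, 12, 1, 8, 9, 2, 6]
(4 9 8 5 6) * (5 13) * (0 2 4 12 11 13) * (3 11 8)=(0 2 4 9 3 11 13 5 6 12 8)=[2, 1, 4, 11, 9, 6, 12, 7, 0, 3, 10, 13, 8, 5]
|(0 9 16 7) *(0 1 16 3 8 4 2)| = 6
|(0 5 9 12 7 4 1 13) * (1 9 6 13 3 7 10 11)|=8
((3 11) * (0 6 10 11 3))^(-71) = (0 6 10 11)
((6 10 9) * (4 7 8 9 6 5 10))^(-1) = ((4 7 8 9 5 10 6))^(-1) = (4 6 10 5 9 8 7)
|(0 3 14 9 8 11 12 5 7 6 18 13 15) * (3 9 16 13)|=14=|(0 9 8 11 12 5 7 6 18 3 14 16 13 15)|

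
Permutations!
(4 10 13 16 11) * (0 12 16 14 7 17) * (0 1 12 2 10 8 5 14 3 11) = (0 2 10 13 3 11 4 8 5 14 7 17 1 12 16) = [2, 12, 10, 11, 8, 14, 6, 17, 5, 9, 13, 4, 16, 3, 7, 15, 0, 1]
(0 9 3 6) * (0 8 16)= (0 9 3 6 8 16)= [9, 1, 2, 6, 4, 5, 8, 7, 16, 3, 10, 11, 12, 13, 14, 15, 0]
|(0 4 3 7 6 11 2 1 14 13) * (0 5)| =|(0 4 3 7 6 11 2 1 14 13 5)| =11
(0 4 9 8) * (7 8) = (0 4 9 7 8) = [4, 1, 2, 3, 9, 5, 6, 8, 0, 7]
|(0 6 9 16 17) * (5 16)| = 6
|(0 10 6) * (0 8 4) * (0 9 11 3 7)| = 9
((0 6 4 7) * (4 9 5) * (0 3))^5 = ((0 6 9 5 4 7 3))^5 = (0 7 5 6 3 4 9)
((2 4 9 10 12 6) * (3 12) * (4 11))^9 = (2 11 4 9 10 3 12 6)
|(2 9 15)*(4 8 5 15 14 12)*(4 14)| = 6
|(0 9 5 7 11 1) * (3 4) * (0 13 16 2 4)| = 11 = |(0 9 5 7 11 1 13 16 2 4 3)|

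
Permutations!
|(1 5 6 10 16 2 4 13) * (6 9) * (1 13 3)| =|(1 5 9 6 10 16 2 4 3)| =9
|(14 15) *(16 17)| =|(14 15)(16 17)| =2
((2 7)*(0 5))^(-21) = (0 5)(2 7)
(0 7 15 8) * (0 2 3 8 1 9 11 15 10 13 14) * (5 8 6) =[7, 9, 3, 6, 4, 8, 5, 10, 2, 11, 13, 15, 12, 14, 0, 1] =(0 7 10 13 14)(1 9 11 15)(2 3 6 5 8)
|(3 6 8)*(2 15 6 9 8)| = 3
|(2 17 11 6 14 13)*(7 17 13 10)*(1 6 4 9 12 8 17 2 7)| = |(1 6 14 10)(2 13 7)(4 9 12 8 17 11)| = 12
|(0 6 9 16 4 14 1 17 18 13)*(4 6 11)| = 24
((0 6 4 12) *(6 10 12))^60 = (12)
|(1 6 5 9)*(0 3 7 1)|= |(0 3 7 1 6 5 9)|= 7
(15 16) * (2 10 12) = (2 10 12)(15 16) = [0, 1, 10, 3, 4, 5, 6, 7, 8, 9, 12, 11, 2, 13, 14, 16, 15]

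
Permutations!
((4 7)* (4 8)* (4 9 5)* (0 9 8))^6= (0 9 5 4 7)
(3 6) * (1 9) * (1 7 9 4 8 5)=(1 4 8 5)(3 6)(7 9)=[0, 4, 2, 6, 8, 1, 3, 9, 5, 7]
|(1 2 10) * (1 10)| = |(10)(1 2)| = 2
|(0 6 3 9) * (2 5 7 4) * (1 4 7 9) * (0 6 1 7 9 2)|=|(0 1 4)(2 5)(3 7 9 6)|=12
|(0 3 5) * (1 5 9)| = |(0 3 9 1 5)| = 5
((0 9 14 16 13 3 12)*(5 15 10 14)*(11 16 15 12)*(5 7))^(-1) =((0 9 7 5 12)(3 11 16 13)(10 14 15))^(-1) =(0 12 5 7 9)(3 13 16 11)(10 15 14)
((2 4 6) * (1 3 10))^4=(1 3 10)(2 4 6)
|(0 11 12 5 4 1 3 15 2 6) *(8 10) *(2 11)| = |(0 2 6)(1 3 15 11 12 5 4)(8 10)| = 42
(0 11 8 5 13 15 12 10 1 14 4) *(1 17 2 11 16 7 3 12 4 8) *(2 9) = [16, 14, 11, 12, 0, 13, 6, 3, 5, 2, 17, 1, 10, 15, 8, 4, 7, 9] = (0 16 7 3 12 10 17 9 2 11 1 14 8 5 13 15 4)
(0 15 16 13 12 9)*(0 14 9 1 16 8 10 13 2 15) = (1 16 2 15 8 10 13 12)(9 14) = [0, 16, 15, 3, 4, 5, 6, 7, 10, 14, 13, 11, 1, 12, 9, 8, 2]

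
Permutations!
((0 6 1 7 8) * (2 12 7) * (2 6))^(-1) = ((0 2 12 7 8)(1 6))^(-1) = (0 8 7 12 2)(1 6)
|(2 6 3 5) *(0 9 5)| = 6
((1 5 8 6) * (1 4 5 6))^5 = (8)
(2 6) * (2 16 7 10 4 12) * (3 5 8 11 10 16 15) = (2 6 15 3 5 8 11 10 4 12)(7 16) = [0, 1, 6, 5, 12, 8, 15, 16, 11, 9, 4, 10, 2, 13, 14, 3, 7]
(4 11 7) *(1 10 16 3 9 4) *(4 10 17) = (1 17 4 11 7)(3 9 10 16) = [0, 17, 2, 9, 11, 5, 6, 1, 8, 10, 16, 7, 12, 13, 14, 15, 3, 4]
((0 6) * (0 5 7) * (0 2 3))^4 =(0 2 5)(3 7 6)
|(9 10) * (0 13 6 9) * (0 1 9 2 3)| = |(0 13 6 2 3)(1 9 10)| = 15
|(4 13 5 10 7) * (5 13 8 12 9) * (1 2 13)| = |(1 2 13)(4 8 12 9 5 10 7)| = 21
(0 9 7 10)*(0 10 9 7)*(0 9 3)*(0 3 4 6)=[7, 1, 2, 3, 6, 5, 0, 4, 8, 9, 10]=(10)(0 7 4 6)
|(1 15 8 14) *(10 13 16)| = 12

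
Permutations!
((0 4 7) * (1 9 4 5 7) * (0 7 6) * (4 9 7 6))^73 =(9)(0 5 4 1 7 6)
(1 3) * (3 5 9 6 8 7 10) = (1 5 9 6 8 7 10 3) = [0, 5, 2, 1, 4, 9, 8, 10, 7, 6, 3]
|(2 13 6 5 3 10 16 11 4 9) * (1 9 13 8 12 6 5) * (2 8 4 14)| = 45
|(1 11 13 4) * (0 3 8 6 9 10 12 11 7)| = |(0 3 8 6 9 10 12 11 13 4 1 7)| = 12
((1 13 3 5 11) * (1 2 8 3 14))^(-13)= (1 14 13)(2 3 11 8 5)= ((1 13 14)(2 8 3 5 11))^(-13)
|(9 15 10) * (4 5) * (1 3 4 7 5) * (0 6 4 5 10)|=|(0 6 4 1 3 5 7 10 9 15)|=10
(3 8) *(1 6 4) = (1 6 4)(3 8) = [0, 6, 2, 8, 1, 5, 4, 7, 3]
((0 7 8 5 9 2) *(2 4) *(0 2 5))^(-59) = ((0 7 8)(4 5 9))^(-59) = (0 7 8)(4 5 9)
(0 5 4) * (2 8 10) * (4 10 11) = [5, 1, 8, 3, 0, 10, 6, 7, 11, 9, 2, 4] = (0 5 10 2 8 11 4)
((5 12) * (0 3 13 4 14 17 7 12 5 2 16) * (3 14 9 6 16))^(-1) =(0 16 6 9 4 13 3 2 12 7 17 14)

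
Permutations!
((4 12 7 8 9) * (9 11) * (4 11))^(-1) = (4 8 7 12)(9 11)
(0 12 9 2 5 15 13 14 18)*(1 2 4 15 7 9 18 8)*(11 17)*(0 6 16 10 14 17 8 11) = (0 12 18 6 16 10 14 11 8 1 2 5 7 9 4 15 13 17) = [12, 2, 5, 3, 15, 7, 16, 9, 1, 4, 14, 8, 18, 17, 11, 13, 10, 0, 6]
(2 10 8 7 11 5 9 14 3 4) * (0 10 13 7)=(0 10 8)(2 13 7 11 5 9 14 3 4)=[10, 1, 13, 4, 2, 9, 6, 11, 0, 14, 8, 5, 12, 7, 3]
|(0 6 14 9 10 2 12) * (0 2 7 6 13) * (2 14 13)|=|(0 2 12 14 9 10 7 6 13)|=9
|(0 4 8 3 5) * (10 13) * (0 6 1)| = |(0 4 8 3 5 6 1)(10 13)| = 14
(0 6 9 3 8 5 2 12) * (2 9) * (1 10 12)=(0 6 2 1 10 12)(3 8 5 9)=[6, 10, 1, 8, 4, 9, 2, 7, 5, 3, 12, 11, 0]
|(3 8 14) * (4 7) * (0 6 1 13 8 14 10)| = 6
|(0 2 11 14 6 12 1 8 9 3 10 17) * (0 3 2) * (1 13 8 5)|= 24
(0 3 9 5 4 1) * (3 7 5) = (0 7 5 4 1)(3 9) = [7, 0, 2, 9, 1, 4, 6, 5, 8, 3]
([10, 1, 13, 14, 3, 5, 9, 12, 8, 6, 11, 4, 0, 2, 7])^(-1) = (0 12 7 14 3 4 11 10)(2 13)(6 9)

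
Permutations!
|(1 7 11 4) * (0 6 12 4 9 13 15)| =10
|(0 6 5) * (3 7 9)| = 3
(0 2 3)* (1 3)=(0 2 1 3)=[2, 3, 1, 0]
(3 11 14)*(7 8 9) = (3 11 14)(7 8 9) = [0, 1, 2, 11, 4, 5, 6, 8, 9, 7, 10, 14, 12, 13, 3]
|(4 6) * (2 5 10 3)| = |(2 5 10 3)(4 6)| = 4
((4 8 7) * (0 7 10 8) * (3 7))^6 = (10)(0 7)(3 4) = ((0 3 7 4)(8 10))^6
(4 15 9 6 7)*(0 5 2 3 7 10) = (0 5 2 3 7 4 15 9 6 10) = [5, 1, 3, 7, 15, 2, 10, 4, 8, 6, 0, 11, 12, 13, 14, 9]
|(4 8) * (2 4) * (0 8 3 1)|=|(0 8 2 4 3 1)|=6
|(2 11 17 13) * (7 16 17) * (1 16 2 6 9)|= 6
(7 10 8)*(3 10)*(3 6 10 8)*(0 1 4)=[1, 4, 2, 8, 0, 5, 10, 6, 7, 9, 3]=(0 1 4)(3 8 7 6 10)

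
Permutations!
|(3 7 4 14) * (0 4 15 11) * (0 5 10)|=9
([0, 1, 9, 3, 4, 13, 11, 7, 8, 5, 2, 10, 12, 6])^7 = [0, 1, 2, 3, 4, 5, 6, 7, 8, 9, 10, 11, 12, 13]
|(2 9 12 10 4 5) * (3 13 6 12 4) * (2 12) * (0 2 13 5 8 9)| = 12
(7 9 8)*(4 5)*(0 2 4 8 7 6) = (0 2 4 5 8 6)(7 9) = [2, 1, 4, 3, 5, 8, 0, 9, 6, 7]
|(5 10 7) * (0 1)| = 6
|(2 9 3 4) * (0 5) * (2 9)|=6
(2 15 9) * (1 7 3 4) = [0, 7, 15, 4, 1, 5, 6, 3, 8, 2, 10, 11, 12, 13, 14, 9] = (1 7 3 4)(2 15 9)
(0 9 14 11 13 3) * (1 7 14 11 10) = (0 9 11 13 3)(1 7 14 10) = [9, 7, 2, 0, 4, 5, 6, 14, 8, 11, 1, 13, 12, 3, 10]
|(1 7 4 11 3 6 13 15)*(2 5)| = |(1 7 4 11 3 6 13 15)(2 5)| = 8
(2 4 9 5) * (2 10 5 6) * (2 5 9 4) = [0, 1, 2, 3, 4, 10, 5, 7, 8, 6, 9] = (5 10 9 6)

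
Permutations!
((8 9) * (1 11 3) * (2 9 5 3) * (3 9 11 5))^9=((1 5 9 8 3)(2 11))^9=(1 3 8 9 5)(2 11)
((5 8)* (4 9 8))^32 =((4 9 8 5))^32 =(9)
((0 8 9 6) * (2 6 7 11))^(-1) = (0 6 2 11 7 9 8)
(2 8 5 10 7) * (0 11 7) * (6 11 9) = (0 9 6 11 7 2 8 5 10) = [9, 1, 8, 3, 4, 10, 11, 2, 5, 6, 0, 7]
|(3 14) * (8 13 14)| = |(3 8 13 14)| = 4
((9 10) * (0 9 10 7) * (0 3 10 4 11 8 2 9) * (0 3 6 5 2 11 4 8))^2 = ((0 3 10 8 11)(2 9 7 6 5))^2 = (0 10 11 3 8)(2 7 5 9 6)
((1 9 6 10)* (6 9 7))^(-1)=((1 7 6 10))^(-1)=(1 10 6 7)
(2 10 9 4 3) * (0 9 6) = (0 9 4 3 2 10 6) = [9, 1, 10, 2, 3, 5, 0, 7, 8, 4, 6]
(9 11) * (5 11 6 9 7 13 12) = (5 11 7 13 12)(6 9) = [0, 1, 2, 3, 4, 11, 9, 13, 8, 6, 10, 7, 5, 12]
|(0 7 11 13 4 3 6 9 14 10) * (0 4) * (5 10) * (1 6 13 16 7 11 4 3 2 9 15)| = |(0 11 16 7 4 2 9 14 5 10 3 13)(1 6 15)| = 12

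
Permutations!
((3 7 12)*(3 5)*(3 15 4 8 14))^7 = (3 14 8 4 15 5 12 7)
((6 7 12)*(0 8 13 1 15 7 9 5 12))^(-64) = (0 13 15)(1 7 8)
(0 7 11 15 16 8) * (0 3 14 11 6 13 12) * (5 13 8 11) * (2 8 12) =(0 7 6 12)(2 8 3 14 5 13)(11 15 16) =[7, 1, 8, 14, 4, 13, 12, 6, 3, 9, 10, 15, 0, 2, 5, 16, 11]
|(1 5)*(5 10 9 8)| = |(1 10 9 8 5)| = 5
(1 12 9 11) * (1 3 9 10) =(1 12 10)(3 9 11) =[0, 12, 2, 9, 4, 5, 6, 7, 8, 11, 1, 3, 10]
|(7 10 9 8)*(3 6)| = 4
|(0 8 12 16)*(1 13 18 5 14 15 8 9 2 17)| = |(0 9 2 17 1 13 18 5 14 15 8 12 16)| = 13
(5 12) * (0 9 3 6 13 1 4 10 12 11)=(0 9 3 6 13 1 4 10 12 5 11)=[9, 4, 2, 6, 10, 11, 13, 7, 8, 3, 12, 0, 5, 1]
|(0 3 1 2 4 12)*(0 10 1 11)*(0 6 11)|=|(0 3)(1 2 4 12 10)(6 11)|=10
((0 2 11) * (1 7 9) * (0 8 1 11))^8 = ((0 2)(1 7 9 11 8))^8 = (1 11 7 8 9)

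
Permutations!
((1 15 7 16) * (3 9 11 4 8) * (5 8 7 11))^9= ((1 15 11 4 7 16)(3 9 5 8))^9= (1 4)(3 9 5 8)(7 15)(11 16)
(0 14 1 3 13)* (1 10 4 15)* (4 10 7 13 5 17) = (0 14 7 13)(1 3 5 17 4 15) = [14, 3, 2, 5, 15, 17, 6, 13, 8, 9, 10, 11, 12, 0, 7, 1, 16, 4]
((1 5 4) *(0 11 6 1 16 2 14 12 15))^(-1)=((0 11 6 1 5 4 16 2 14 12 15))^(-1)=(0 15 12 14 2 16 4 5 1 6 11)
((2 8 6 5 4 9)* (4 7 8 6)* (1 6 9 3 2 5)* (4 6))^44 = (1 6 8 7 5 9 2 3 4)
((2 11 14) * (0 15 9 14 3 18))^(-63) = ((0 15 9 14 2 11 3 18))^(-63) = (0 15 9 14 2 11 3 18)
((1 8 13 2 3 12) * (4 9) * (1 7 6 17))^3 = (1 2 7)(3 6 8)(4 9)(12 17 13) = ((1 8 13 2 3 12 7 6 17)(4 9))^3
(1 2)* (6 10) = (1 2)(6 10) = [0, 2, 1, 3, 4, 5, 10, 7, 8, 9, 6]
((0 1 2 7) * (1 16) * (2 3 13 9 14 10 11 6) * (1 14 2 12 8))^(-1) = (0 7 2 9 13 3 1 8 12 6 11 10 14 16)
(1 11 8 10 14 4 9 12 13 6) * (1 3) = (1 11 8 10 14 4 9 12 13 6 3) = [0, 11, 2, 1, 9, 5, 3, 7, 10, 12, 14, 8, 13, 6, 4]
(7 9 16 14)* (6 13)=(6 13)(7 9 16 14)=[0, 1, 2, 3, 4, 5, 13, 9, 8, 16, 10, 11, 12, 6, 7, 15, 14]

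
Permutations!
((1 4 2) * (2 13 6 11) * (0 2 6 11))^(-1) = (0 6 11 13 4 1 2)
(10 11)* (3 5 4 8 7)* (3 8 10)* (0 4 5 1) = [4, 0, 2, 1, 10, 5, 6, 8, 7, 9, 11, 3] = (0 4 10 11 3 1)(7 8)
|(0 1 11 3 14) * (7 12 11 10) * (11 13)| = |(0 1 10 7 12 13 11 3 14)| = 9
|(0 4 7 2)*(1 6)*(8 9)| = 4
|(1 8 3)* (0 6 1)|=5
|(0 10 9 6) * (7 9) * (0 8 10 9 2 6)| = |(0 9)(2 6 8 10 7)| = 10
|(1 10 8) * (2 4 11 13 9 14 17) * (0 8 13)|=11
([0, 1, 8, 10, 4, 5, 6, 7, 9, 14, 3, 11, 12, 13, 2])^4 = (14)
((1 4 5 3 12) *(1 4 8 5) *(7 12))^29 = (1 8 5 3 7 12 4)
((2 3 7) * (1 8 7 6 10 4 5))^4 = (1 3 5 2 4 7 10 8 6)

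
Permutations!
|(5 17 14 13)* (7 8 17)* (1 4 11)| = |(1 4 11)(5 7 8 17 14 13)| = 6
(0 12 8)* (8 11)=(0 12 11 8)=[12, 1, 2, 3, 4, 5, 6, 7, 0, 9, 10, 8, 11]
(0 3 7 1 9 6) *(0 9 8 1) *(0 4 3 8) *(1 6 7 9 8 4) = (0 4 3 9 7 1)(6 8) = [4, 0, 2, 9, 3, 5, 8, 1, 6, 7]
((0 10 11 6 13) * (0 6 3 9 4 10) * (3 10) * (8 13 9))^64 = ((3 8 13 6 9 4)(10 11))^64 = (3 9 13)(4 6 8)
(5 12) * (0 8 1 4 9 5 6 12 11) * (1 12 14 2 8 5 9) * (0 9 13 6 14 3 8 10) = [5, 4, 10, 8, 1, 11, 3, 7, 12, 13, 0, 9, 14, 6, 2] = (0 5 11 9 13 6 3 8 12 14 2 10)(1 4)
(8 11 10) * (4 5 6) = [0, 1, 2, 3, 5, 6, 4, 7, 11, 9, 8, 10] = (4 5 6)(8 11 10)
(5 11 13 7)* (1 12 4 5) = [0, 12, 2, 3, 5, 11, 6, 1, 8, 9, 10, 13, 4, 7] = (1 12 4 5 11 13 7)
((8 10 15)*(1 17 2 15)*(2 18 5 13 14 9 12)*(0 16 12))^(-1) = (0 9 14 13 5 18 17 1 10 8 15 2 12 16) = ((0 16 12 2 15 8 10 1 17 18 5 13 14 9))^(-1)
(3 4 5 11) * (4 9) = [0, 1, 2, 9, 5, 11, 6, 7, 8, 4, 10, 3] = (3 9 4 5 11)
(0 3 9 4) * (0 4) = (0 3 9) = [3, 1, 2, 9, 4, 5, 6, 7, 8, 0]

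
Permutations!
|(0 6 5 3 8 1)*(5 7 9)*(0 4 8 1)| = |(0 6 7 9 5 3 1 4 8)| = 9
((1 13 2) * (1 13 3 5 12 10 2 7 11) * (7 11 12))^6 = (1 2 7)(3 13 12)(5 11 10) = ((1 3 5 7 12 10 2 13 11))^6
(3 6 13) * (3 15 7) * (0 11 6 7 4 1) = (0 11 6 13 15 4 1)(3 7) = [11, 0, 2, 7, 1, 5, 13, 3, 8, 9, 10, 6, 12, 15, 14, 4]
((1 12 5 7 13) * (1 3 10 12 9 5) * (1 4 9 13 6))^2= (1 3 12 9 7)(4 5 6 13 10)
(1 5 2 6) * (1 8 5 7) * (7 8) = (1 8 5 2 6 7) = [0, 8, 6, 3, 4, 2, 7, 1, 5]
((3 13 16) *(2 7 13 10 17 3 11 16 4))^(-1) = (2 4 13 7)(3 17 10)(11 16) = ((2 7 13 4)(3 10 17)(11 16))^(-1)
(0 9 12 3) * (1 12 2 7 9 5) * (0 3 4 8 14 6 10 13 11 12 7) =(0 5 1 7 9 2)(4 8 14 6 10 13 11 12) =[5, 7, 0, 3, 8, 1, 10, 9, 14, 2, 13, 12, 4, 11, 6]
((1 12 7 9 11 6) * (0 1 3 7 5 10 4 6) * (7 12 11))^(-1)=((0 1 11)(3 12 5 10 4 6)(7 9))^(-1)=(0 11 1)(3 6 4 10 5 12)(7 9)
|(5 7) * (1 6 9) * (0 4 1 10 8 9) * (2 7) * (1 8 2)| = |(0 4 8 9 10 2 7 5 1 6)| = 10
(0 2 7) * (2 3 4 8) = (0 3 4 8 2 7) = [3, 1, 7, 4, 8, 5, 6, 0, 2]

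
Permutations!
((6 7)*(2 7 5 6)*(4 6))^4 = (7)(4 6 5)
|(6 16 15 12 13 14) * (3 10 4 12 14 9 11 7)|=8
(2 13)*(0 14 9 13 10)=(0 14 9 13 2 10)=[14, 1, 10, 3, 4, 5, 6, 7, 8, 13, 0, 11, 12, 2, 9]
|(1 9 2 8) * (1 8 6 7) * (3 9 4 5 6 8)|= |(1 4 5 6 7)(2 8 3 9)|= 20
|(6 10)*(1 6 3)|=|(1 6 10 3)|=4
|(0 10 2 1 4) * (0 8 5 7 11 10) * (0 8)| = 9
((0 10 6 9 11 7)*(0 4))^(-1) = ((0 10 6 9 11 7 4))^(-1) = (0 4 7 11 9 6 10)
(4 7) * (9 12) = (4 7)(9 12) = [0, 1, 2, 3, 7, 5, 6, 4, 8, 12, 10, 11, 9]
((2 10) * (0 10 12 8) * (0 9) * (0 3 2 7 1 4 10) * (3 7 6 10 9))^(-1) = (1 7 9 4)(2 3 8 12)(6 10)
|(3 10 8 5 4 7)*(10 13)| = |(3 13 10 8 5 4 7)| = 7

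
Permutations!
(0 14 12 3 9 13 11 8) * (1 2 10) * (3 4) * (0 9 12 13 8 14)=(1 2 10)(3 12 4)(8 9)(11 14 13)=[0, 2, 10, 12, 3, 5, 6, 7, 9, 8, 1, 14, 4, 11, 13]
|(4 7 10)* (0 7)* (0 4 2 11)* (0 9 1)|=|(0 7 10 2 11 9 1)|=7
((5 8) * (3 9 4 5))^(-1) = (3 8 5 4 9)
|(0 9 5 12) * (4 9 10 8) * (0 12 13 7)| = |(0 10 8 4 9 5 13 7)| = 8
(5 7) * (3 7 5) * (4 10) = [0, 1, 2, 7, 10, 5, 6, 3, 8, 9, 4] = (3 7)(4 10)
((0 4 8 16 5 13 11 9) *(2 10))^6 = (0 11 5 8)(4 9 13 16)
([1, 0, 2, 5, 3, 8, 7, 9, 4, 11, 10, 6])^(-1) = [1, 0, 2, 4, 8, 3, 11, 6, 5, 7, 10, 9]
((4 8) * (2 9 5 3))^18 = ((2 9 5 3)(4 8))^18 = (2 5)(3 9)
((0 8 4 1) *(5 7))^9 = (0 8 4 1)(5 7)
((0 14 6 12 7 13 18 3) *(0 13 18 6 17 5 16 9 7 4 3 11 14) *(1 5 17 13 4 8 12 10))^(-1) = (1 10 6 13 14 11 18 7 9 16 5)(3 4)(8 12)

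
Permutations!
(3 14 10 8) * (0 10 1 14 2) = (0 10 8 3 2)(1 14) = [10, 14, 0, 2, 4, 5, 6, 7, 3, 9, 8, 11, 12, 13, 1]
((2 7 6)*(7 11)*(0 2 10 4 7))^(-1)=(0 11 2)(4 10 6 7)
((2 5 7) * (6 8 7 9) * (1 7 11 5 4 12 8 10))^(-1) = (1 10 6 9 5 11 8 12 4 2 7)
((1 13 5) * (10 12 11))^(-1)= (1 5 13)(10 11 12)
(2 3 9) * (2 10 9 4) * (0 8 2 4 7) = [8, 1, 3, 7, 4, 5, 6, 0, 2, 10, 9] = (0 8 2 3 7)(9 10)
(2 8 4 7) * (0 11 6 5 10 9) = [11, 1, 8, 3, 7, 10, 5, 2, 4, 0, 9, 6] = (0 11 6 5 10 9)(2 8 4 7)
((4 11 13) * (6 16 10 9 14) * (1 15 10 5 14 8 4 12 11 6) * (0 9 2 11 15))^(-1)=((0 9 8 4 6 16 5 14 1)(2 11 13 12 15 10))^(-1)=(0 1 14 5 16 6 4 8 9)(2 10 15 12 13 11)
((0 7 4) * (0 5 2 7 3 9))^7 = ((0 3 9)(2 7 4 5))^7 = (0 3 9)(2 5 4 7)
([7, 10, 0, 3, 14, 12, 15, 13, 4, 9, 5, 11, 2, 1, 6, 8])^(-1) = (0 2 12 5 10 1 13 7)(4 8 15 6 14)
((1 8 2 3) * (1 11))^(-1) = (1 11 3 2 8)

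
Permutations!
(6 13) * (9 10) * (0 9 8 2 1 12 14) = (0 9 10 8 2 1 12 14)(6 13) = [9, 12, 1, 3, 4, 5, 13, 7, 2, 10, 8, 11, 14, 6, 0]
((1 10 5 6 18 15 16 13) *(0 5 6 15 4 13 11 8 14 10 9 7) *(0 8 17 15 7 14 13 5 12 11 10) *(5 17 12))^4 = (0 13)(1 5)(4 10 17 6 15 18 16)(7 9)(8 14)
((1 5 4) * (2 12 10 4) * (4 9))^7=((1 5 2 12 10 9 4))^7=(12)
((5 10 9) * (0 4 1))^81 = (10)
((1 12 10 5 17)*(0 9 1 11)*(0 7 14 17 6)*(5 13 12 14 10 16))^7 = ((0 9 1 14 17 11 7 10 13 12 16 5 6))^7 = (0 10 9 13 1 12 14 16 17 5 11 6 7)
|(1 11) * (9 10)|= 2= |(1 11)(9 10)|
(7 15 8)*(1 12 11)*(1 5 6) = (1 12 11 5 6)(7 15 8) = [0, 12, 2, 3, 4, 6, 1, 15, 7, 9, 10, 5, 11, 13, 14, 8]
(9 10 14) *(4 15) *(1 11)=(1 11)(4 15)(9 10 14)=[0, 11, 2, 3, 15, 5, 6, 7, 8, 10, 14, 1, 12, 13, 9, 4]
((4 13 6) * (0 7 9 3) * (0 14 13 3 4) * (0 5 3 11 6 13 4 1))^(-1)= (0 1 9 7)(3 5 6 11 4 14)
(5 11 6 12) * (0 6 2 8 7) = (0 6 12 5 11 2 8 7) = [6, 1, 8, 3, 4, 11, 12, 0, 7, 9, 10, 2, 5]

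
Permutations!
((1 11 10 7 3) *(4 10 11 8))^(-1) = (11)(1 3 7 10 4 8)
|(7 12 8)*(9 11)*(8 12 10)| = 6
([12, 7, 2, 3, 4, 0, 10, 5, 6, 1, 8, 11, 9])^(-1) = [5, 9, 2, 3, 4, 7, 8, 1, 10, 12, 6, 11, 0]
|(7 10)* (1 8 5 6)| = |(1 8 5 6)(7 10)| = 4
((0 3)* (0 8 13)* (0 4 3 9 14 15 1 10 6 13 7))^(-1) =((0 9 14 15 1 10 6 13 4 3 8 7))^(-1) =(0 7 8 3 4 13 6 10 1 15 14 9)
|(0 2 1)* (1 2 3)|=|(0 3 1)|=3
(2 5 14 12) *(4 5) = (2 4 5 14 12) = [0, 1, 4, 3, 5, 14, 6, 7, 8, 9, 10, 11, 2, 13, 12]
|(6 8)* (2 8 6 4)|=3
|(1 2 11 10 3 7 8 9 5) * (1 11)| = 14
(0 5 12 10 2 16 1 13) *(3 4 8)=(0 5 12 10 2 16 1 13)(3 4 8)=[5, 13, 16, 4, 8, 12, 6, 7, 3, 9, 2, 11, 10, 0, 14, 15, 1]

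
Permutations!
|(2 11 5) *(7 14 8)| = |(2 11 5)(7 14 8)| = 3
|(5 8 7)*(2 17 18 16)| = 12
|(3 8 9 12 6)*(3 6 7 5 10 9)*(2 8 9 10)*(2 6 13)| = |(2 8 3 9 12 7 5 6 13)| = 9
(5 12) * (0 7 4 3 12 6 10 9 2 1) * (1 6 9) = (0 7 4 3 12 5 9 2 6 10 1) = [7, 0, 6, 12, 3, 9, 10, 4, 8, 2, 1, 11, 5]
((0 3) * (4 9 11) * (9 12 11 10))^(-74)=(4 12 11)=((0 3)(4 12 11)(9 10))^(-74)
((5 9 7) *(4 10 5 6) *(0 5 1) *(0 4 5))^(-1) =(1 10 4)(5 6 7 9)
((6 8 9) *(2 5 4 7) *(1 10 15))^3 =((1 10 15)(2 5 4 7)(6 8 9))^3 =(15)(2 7 4 5)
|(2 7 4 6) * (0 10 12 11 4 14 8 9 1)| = |(0 10 12 11 4 6 2 7 14 8 9 1)| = 12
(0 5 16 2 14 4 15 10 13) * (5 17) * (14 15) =(0 17 5 16 2 15 10 13)(4 14) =[17, 1, 15, 3, 14, 16, 6, 7, 8, 9, 13, 11, 12, 0, 4, 10, 2, 5]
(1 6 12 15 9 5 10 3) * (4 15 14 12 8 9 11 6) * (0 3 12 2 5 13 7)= [3, 4, 5, 1, 15, 10, 8, 0, 9, 13, 12, 6, 14, 7, 2, 11]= (0 3 1 4 15 11 6 8 9 13 7)(2 5 10 12 14)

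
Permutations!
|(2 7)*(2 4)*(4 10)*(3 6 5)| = 12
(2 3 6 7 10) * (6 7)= [0, 1, 3, 7, 4, 5, 6, 10, 8, 9, 2]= (2 3 7 10)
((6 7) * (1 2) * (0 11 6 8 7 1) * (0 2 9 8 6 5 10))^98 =(0 5)(1 7 9 6 8)(10 11)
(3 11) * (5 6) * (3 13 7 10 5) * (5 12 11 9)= (3 9 5 6)(7 10 12 11 13)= [0, 1, 2, 9, 4, 6, 3, 10, 8, 5, 12, 13, 11, 7]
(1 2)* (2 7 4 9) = [0, 7, 1, 3, 9, 5, 6, 4, 8, 2] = (1 7 4 9 2)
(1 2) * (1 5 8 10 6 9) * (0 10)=[10, 2, 5, 3, 4, 8, 9, 7, 0, 1, 6]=(0 10 6 9 1 2 5 8)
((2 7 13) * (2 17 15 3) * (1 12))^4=(2 15 13)(3 17 7)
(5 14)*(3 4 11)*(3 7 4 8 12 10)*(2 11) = [0, 1, 11, 8, 2, 14, 6, 4, 12, 9, 3, 7, 10, 13, 5] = (2 11 7 4)(3 8 12 10)(5 14)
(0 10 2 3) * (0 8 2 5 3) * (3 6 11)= (0 10 5 6 11 3 8 2)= [10, 1, 0, 8, 4, 6, 11, 7, 2, 9, 5, 3]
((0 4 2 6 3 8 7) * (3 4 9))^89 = ((0 9 3 8 7)(2 6 4))^89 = (0 7 8 3 9)(2 4 6)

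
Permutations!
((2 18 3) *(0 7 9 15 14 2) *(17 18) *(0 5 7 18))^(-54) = (0 15 3 2 7)(5 17 9 18 14)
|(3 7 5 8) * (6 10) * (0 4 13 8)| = 14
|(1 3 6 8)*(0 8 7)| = |(0 8 1 3 6 7)| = 6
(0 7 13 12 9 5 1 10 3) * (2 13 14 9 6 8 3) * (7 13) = (0 13 12 6 8 3)(1 10 2 7 14 9 5) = [13, 10, 7, 0, 4, 1, 8, 14, 3, 5, 2, 11, 6, 12, 9]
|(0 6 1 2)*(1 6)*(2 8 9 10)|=6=|(0 1 8 9 10 2)|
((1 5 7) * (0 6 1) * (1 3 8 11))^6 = ((0 6 3 8 11 1 5 7))^6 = (0 5 11 3)(1 8 6 7)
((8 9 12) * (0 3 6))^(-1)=((0 3 6)(8 9 12))^(-1)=(0 6 3)(8 12 9)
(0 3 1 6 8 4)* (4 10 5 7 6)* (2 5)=(0 3 1 4)(2 5 7 6 8 10)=[3, 4, 5, 1, 0, 7, 8, 6, 10, 9, 2]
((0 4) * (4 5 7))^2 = ((0 5 7 4))^2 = (0 7)(4 5)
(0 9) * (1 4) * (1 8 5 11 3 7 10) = (0 9)(1 4 8 5 11 3 7 10) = [9, 4, 2, 7, 8, 11, 6, 10, 5, 0, 1, 3]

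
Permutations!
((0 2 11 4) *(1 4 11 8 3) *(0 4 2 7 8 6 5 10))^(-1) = ((11)(0 7 8 3 1 2 6 5 10))^(-1) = (11)(0 10 5 6 2 1 3 8 7)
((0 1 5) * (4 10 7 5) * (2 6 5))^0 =(10)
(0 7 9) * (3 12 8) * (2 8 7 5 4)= (0 5 4 2 8 3 12 7 9)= [5, 1, 8, 12, 2, 4, 6, 9, 3, 0, 10, 11, 7]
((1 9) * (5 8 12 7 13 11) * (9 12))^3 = ((1 12 7 13 11 5 8 9))^3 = (1 13 8 12 11 9 7 5)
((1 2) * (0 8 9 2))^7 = ((0 8 9 2 1))^7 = (0 9 1 8 2)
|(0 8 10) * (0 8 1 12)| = |(0 1 12)(8 10)| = 6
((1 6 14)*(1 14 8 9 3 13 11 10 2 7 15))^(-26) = (1 10 9 15 11 8 7 13 6 2 3)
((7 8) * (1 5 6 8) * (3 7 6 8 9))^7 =((1 5 8 6 9 3 7))^7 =(9)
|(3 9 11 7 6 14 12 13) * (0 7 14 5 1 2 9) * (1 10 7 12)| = |(0 12 13 3)(1 2 9 11 14)(5 10 7 6)| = 20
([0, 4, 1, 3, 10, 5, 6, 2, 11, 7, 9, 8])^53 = (1 2 7 9 10 4)(8 11)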